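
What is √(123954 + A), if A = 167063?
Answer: √291017 ≈ 539.46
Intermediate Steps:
√(123954 + A) = √(123954 + 167063) = √291017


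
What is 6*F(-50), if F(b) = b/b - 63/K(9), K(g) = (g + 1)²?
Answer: 111/50 ≈ 2.2200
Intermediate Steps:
K(g) = (1 + g)²
F(b) = 37/100 (F(b) = b/b - 63/(1 + 9)² = 1 - 63/(10²) = 1 - 63/100 = 37/100)
6*F(-50) = 6*(37/100) = 111/50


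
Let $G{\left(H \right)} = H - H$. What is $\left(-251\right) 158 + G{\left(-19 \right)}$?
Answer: $-39658$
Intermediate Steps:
$G{\left(H \right)} = 0$
$\left(-251\right) 158 + G{\left(-19 \right)} = \left(-251\right) 158 + 0 = -39658 + 0 = -39658$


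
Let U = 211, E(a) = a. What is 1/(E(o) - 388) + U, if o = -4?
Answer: 82711/392 ≈ 211.00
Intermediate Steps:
1/(E(o) - 388) + U = 1/(-4 - 388) + 211 = 1/(-392) + 211 = -1/392 + 211 = 82711/392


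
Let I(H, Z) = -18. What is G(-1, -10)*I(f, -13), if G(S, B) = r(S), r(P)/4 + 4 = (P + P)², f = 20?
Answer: 0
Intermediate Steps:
r(P) = -16 + 16*P² (r(P) = -16 + 4*(P + P)² = -16 + 4*(2*P)² = -16 + 4*(4*P²) = -16 + 16*P²)
G(S, B) = -16 + 16*S²
G(-1, -10)*I(f, -13) = (-16 + 16*(-1)²)*(-18) = (-16 + 16*1)*(-18) = (-16 + 16)*(-18) = 0*(-18) = 0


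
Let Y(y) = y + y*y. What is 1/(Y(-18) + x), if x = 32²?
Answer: 1/1330 ≈ 0.00075188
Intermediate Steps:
Y(y) = y + y²
x = 1024
1/(Y(-18) + x) = 1/(-18*(1 - 18) + 1024) = 1/(-18*(-17) + 1024) = 1/(306 + 1024) = 1/1330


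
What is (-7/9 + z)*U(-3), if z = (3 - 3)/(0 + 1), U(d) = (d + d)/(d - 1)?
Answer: -7/6 ≈ -1.1667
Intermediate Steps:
U(d) = 2*d/(-1 + d) (U(d) = (2*d)/(-1 + d) = 2*d/(-1 + d))
z = 0 (z = 0/1 = 0*1 = 0)
(-7/9 + z)*U(-3) = (-7/9 + 0)*(2*(-3)/(-1 - 3)) = (-7*⅑ + 0)*(2*(-3)/(-4)) = (-7/9 + 0)*(2*(-3)*(-¼)) = -7/9*3/2 = -7/6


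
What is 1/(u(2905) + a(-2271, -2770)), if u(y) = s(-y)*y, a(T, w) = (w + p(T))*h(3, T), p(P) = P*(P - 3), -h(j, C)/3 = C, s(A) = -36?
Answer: 1/35165085912 ≈ 2.8437e-11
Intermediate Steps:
h(j, C) = -3*C
p(P) = P*(-3 + P)
a(T, w) = -3*T*(w + T*(-3 + T)) (a(T, w) = (w + T*(-3 + T))*(-3*T) = -3*T*(w + T*(-3 + T)))
u(y) = -36*y
1/(u(2905) + a(-2271, -2770)) = 1/(-36*2905 - 3*(-2271)*(-2770 - 2271*(-3 - 2271))) = 1/(-104580 - 3*(-2271)*(-2770 - 2271*(-2274))) = 1/(-104580 - 3*(-2271)*(-2770 + 5164254)) = 1/(-104580 - 3*(-2271)*5161484) = 1/(-104580 + 35165190492) = 1/35165085912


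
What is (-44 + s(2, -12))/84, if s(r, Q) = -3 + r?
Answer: -15/28 ≈ -0.53571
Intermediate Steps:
(-44 + s(2, -12))/84 = (-44 + (-3 + 2))/84 = (-44 - 1)/84 = (1/84)*(-45) = -15/28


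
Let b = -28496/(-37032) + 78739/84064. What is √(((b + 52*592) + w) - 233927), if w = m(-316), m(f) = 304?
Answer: I*√380807586140530110/1370184 ≈ 450.37*I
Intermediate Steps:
w = 304
b = 9350969/5480736 (b = -28496*(-1/37032) + 78739*(1/84064) = 3562/4629 + 1109/1184 = 9350969/5480736 ≈ 1.7062)
√(((b + 52*592) + w) - 233927) = √(((9350969/5480736 + 52*592) + 304) - 233927) = √(((9350969/5480736 + 30784) + 304) - 233927) = √((168728327993/5480736 + 304) - 233927) = √(170394471737/5480736 - 233927) = √(-1111697658535/5480736) = I*√380807586140530110/1370184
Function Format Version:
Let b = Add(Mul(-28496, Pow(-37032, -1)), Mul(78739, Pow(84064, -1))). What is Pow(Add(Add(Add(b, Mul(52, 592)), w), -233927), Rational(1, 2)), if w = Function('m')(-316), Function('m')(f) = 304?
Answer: Mul(Rational(1, 1370184), I, Pow(380807586140530110, Rational(1, 2))) ≈ Mul(450.37, I)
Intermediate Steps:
w = 304
b = Rational(9350969, 5480736) (b = Add(Mul(-28496, Rational(-1, 37032)), Mul(78739, Rational(1, 84064))) = Add(Rational(3562, 4629), Rational(1109, 1184)) = Rational(9350969, 5480736) ≈ 1.7062)
Pow(Add(Add(Add(b, Mul(52, 592)), w), -233927), Rational(1, 2)) = Pow(Add(Add(Add(Rational(9350969, 5480736), Mul(52, 592)), 304), -233927), Rational(1, 2)) = Pow(Add(Add(Add(Rational(9350969, 5480736), 30784), 304), -233927), Rational(1, 2)) = Pow(Add(Add(Rational(168728327993, 5480736), 304), -233927), Rational(1, 2)) = Pow(Add(Rational(170394471737, 5480736), -233927), Rational(1, 2)) = Pow(Rational(-1111697658535, 5480736), Rational(1, 2)) = Mul(Rational(1, 1370184), I, Pow(380807586140530110, Rational(1, 2)))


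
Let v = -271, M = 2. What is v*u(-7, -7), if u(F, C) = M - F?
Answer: -2439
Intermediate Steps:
u(F, C) = 2 - F
v*u(-7, -7) = -271*(2 - 1*(-7)) = -271*(2 + 7) = -271*9 = -2439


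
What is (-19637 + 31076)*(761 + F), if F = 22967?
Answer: 271424592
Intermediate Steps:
(-19637 + 31076)*(761 + F) = (-19637 + 31076)*(761 + 22967) = 11439*23728 = 271424592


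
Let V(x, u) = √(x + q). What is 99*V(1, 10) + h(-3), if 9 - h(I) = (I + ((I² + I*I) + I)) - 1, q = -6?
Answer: -2 + 99*I*√5 ≈ -2.0 + 221.37*I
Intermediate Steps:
h(I) = 10 - 2*I - 2*I² (h(I) = 9 - ((I + ((I² + I*I) + I)) - 1) = 9 - ((I + ((I² + I²) + I)) - 1) = 9 - ((I + (2*I² + I)) - 1) = 9 - ((I + (I + 2*I²)) - 1) = 9 - ((2*I + 2*I²) - 1) = 9 - (-1 + 2*I + 2*I²) = 9 + (1 - 2*I - 2*I²) = 10 - 2*I - 2*I²)
V(x, u) = √(-6 + x) (V(x, u) = √(x - 6) = √(-6 + x))
99*V(1, 10) + h(-3) = 99*√(-6 + 1) + (10 - 2*(-3) - 2*(-3)²) = 99*√(-5) + (10 + 6 - 2*9) = 99*(I*√5) + (10 + 6 - 18) = 99*I*√5 - 2 = -2 + 99*I*√5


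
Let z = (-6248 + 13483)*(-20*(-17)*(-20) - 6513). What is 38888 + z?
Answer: -96280667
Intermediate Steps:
z = -96319555 (z = 7235*(340*(-20) - 6513) = 7235*(-6800 - 6513) = 7235*(-13313) = -96319555)
38888 + z = 38888 - 96319555 = -96280667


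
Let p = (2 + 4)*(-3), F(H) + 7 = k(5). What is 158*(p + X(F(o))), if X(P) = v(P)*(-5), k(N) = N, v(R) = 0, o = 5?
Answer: -2844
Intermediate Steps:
F(H) = -2 (F(H) = -7 + 5 = -2)
X(P) = 0 (X(P) = 0*(-5) = 0)
p = -18 (p = 6*(-3) = -18)
158*(p + X(F(o))) = 158*(-18 + 0) = 158*(-18) = -2844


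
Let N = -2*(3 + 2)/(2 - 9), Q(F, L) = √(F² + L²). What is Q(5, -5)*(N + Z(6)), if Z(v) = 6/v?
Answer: 85*√2/7 ≈ 17.173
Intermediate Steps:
N = 10/7 (N = -10/(-7) = -10*(-1)/7 = -2*(-5/7) = 10/7 ≈ 1.4286)
Q(5, -5)*(N + Z(6)) = √(5² + (-5)²)*(10/7 + 6/6) = √(25 + 25)*(10/7 + 6*(⅙)) = √50*(10/7 + 1) = (5*√2)*(17/7) = 85*√2/7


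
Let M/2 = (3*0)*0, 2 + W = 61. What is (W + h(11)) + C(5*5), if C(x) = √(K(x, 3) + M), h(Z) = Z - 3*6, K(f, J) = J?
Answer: 52 + √3 ≈ 53.732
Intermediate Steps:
h(Z) = -18 + Z (h(Z) = Z - 18 = -18 + Z)
W = 59 (W = -2 + 61 = 59)
M = 0 (M = 2*((3*0)*0) = 2*(0*0) = 2*0 = 0)
C(x) = √3 (C(x) = √(3 + 0) = √3)
(W + h(11)) + C(5*5) = (59 + (-18 + 11)) + √3 = (59 - 7) + √3 = 52 + √3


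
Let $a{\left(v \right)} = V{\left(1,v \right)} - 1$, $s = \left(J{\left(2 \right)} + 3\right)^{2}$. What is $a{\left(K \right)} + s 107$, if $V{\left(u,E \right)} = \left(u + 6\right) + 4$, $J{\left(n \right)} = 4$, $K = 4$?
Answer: $5253$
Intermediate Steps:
$V{\left(u,E \right)} = 10 + u$ ($V{\left(u,E \right)} = \left(6 + u\right) + 4 = 10 + u$)
$s = 49$ ($s = \left(4 + 3\right)^{2} = 7^{2} = 49$)
$a{\left(v \right)} = 10$ ($a{\left(v \right)} = \left(10 + 1\right) - 1 = 11 - 1 = 10$)
$a{\left(K \right)} + s 107 = 10 + 49 \cdot 107 = 10 + 5243 = 5253$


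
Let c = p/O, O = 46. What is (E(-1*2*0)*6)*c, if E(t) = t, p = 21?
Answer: 0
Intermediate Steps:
c = 21/46 ≈ 0.45652
(E(-1*2*0)*6)*c = ((-1*2*0)*6)*(21/46) = (-2*0*6)*(21/46) = (0*6)*(21/46) = 0*(21/46) = 0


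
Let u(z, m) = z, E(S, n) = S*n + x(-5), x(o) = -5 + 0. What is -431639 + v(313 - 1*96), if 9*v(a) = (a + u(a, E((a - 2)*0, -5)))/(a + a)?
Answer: -3884750/9 ≈ -4.3164e+5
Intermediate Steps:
x(o) = -5
E(S, n) = -5 + S*n (E(S, n) = S*n - 5 = -5 + S*n)
v(a) = ⅑ (v(a) = ((a + a)/(a + a))/9 = ((2*a)/((2*a)))/9 = ((2*a)*(1/(2*a)))/9 = (⅑)*1 = ⅑)
-431639 + v(313 - 1*96) = -431639 + ⅑ = -3884750/9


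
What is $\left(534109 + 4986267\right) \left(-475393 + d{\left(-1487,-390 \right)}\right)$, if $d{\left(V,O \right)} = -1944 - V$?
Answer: $-2626870919600$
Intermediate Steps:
$\left(534109 + 4986267\right) \left(-475393 + d{\left(-1487,-390 \right)}\right) = \left(534109 + 4986267\right) \left(-475393 - 457\right) = 5520376 \left(-475393 + \left(-1944 + 1487\right)\right) = 5520376 \left(-475393 - 457\right) = 5520376 \left(-475850\right) = -2626870919600$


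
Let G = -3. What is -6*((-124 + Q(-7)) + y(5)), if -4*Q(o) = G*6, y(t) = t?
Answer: 687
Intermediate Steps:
Q(o) = 9/2 (Q(o) = -(-3)*6/4 = -1/4*(-18) = 9/2)
-6*((-124 + Q(-7)) + y(5)) = -6*((-124 + 9/2) + 5) = -6*(-239/2 + 5) = -6*(-229/2) = 687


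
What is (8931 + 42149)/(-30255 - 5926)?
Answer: -51080/36181 ≈ -1.4118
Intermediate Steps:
(8931 + 42149)/(-30255 - 5926) = 51080/(-36181) = 51080*(-1/36181) = -51080/36181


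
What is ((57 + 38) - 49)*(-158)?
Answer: -7268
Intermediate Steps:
((57 + 38) - 49)*(-158) = (95 - 49)*(-158) = 46*(-158) = -7268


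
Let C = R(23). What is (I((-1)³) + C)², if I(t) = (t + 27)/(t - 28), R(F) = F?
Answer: 410881/841 ≈ 488.56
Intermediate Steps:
I(t) = (27 + t)/(-28 + t)
C = 23
(I((-1)³) + C)² = ((27 + (-1)³)/(-28 + (-1)³) + 23)² = ((27 - 1)/(-28 - 1) + 23)² = (26/(-29) + 23)² = (-1/29*26 + 23)² = (-26/29 + 23)² = (641/29)² = 410881/841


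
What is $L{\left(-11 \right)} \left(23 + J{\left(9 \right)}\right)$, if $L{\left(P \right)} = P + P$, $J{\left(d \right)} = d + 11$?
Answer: $-946$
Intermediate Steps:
$J{\left(d \right)} = 11 + d$
$L{\left(P \right)} = 2 P$
$L{\left(-11 \right)} \left(23 + J{\left(9 \right)}\right) = 2 \left(-11\right) \left(23 + \left(11 + 9\right)\right) = - 22 \left(23 + 20\right) = \left(-22\right) 43 = -946$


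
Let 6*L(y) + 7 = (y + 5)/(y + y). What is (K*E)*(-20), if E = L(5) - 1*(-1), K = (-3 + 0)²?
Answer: 0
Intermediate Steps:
L(y) = -7/6 + (5 + y)/(12*y) (L(y) = -7/6 + ((y + 5)/(y + y))/6 = -7/6 + ((5 + y)/((2*y)))/6 = -7/6 + ((5 + y)*(1/(2*y)))/6 = -7/6 + ((5 + y)/(2*y))/6 = -7/6 + (5 + y)/(12*y))
K = 9 (K = (-3)² = 9)
E = 0 (E = (1/12)*(5 - 13*5)/5 - 1*(-1) = (1/12)*(⅕)*(5 - 65) + 1 = (1/12)*(⅕)*(-60) + 1 = -1 + 1 = 0)
(K*E)*(-20) = (9*0)*(-20) = 0*(-20) = 0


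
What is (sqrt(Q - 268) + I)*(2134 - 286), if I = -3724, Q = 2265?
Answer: -6881952 + 1848*sqrt(1997) ≈ -6.7994e+6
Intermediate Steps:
(sqrt(Q - 268) + I)*(2134 - 286) = (sqrt(2265 - 268) - 3724)*(2134 - 286) = (sqrt(1997) - 3724)*1848 = (-3724 + sqrt(1997))*1848 = -6881952 + 1848*sqrt(1997)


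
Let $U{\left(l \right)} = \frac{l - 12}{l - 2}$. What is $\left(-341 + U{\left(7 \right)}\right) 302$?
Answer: $-103284$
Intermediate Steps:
$U{\left(l \right)} = \frac{-12 + l}{-2 + l}$
$\left(-341 + U{\left(7 \right)}\right) 302 = \left(-341 + \frac{-12 + 7}{-2 + 7}\right) 302 = \left(-341 + \frac{1}{5} \left(-5\right)\right) 302 = \left(-341 - 1\right) 302 = \left(-342\right) 302 = -103284$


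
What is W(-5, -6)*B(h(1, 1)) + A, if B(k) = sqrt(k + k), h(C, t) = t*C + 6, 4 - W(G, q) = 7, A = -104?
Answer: -104 - 3*sqrt(14) ≈ -115.22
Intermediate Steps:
W(G, q) = -3 (W(G, q) = 4 - 1*7 = 4 - 7 = -3)
h(C, t) = 6 + C*t (h(C, t) = C*t + 6 = 6 + C*t)
B(k) = sqrt(2)*sqrt(k) (B(k) = sqrt(2*k) = sqrt(2)*sqrt(k))
W(-5, -6)*B(h(1, 1)) + A = -3*sqrt(2)*sqrt(6 + 1*1) - 104 = -3*sqrt(2)*sqrt(6 + 1) - 104 = -3*sqrt(2)*sqrt(7) - 104 = -3*sqrt(14) - 104 = -104 - 3*sqrt(14)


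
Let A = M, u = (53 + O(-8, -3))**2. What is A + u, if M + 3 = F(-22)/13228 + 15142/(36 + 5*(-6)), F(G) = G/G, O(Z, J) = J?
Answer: 199240139/39684 ≈ 5020.7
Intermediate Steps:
F(G) = 1
u = 2500 (u = (53 - 3)**2 = 50**2 = 2500)
M = 100030139/39684 (M = -3 + (1/13228 + 15142/(36 + 5*(-6))) = -3 + (1*(1/13228) + 15142/(36 - 30)) = -3 + (1/13228 + 15142/6) = -3 + (1/13228 + 15142*(1/6)) = -3 + (1/13228 + 7571/3) = -3 + 100149191/39684 = 100030139/39684 ≈ 2520.7)
A = 100030139/39684 ≈ 2520.7
A + u = 100030139/39684 + 2500 = 199240139/39684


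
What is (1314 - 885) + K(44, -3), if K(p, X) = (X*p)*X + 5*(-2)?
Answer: 815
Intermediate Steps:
K(p, X) = -10 + p*X² (K(p, X) = p*X² - 10 = -10 + p*X²)
(1314 - 885) + K(44, -3) = (1314 - 885) + (-10 + 44*(-3)²) = 429 + (-10 + 44*9) = 429 + (-10 + 396) = 429 + 386 = 815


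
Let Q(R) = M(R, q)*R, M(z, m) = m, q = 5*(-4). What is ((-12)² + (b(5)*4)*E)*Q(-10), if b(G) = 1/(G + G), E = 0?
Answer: 28800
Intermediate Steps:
b(G) = 1/(2*G)
q = -20
Q(R) = -20*R
((-12)² + (b(5)*4)*E)*Q(-10) = ((-12)² + (((½)/5)*4)*0)*(-20*(-10)) = (144 + (((½)*(⅕))*4)*0)*200 = (144 + ((⅒)*4)*0)*200 = (144 + (⅖)*0)*200 = (144 + 0)*200 = 144*200 = 28800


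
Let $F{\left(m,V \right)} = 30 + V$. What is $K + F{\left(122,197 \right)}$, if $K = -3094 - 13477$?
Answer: $-16344$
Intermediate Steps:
$K = -16571$
$K + F{\left(122,197 \right)} = -16571 + \left(30 + 197\right) = -16571 + 227 = -16344$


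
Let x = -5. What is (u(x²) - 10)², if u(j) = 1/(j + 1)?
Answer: 67081/676 ≈ 99.232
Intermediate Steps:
u(j) = 1/(1 + j)
(u(x²) - 10)² = (1/(1 + (-5)²) - 10)² = (1/(1 + 25) - 10)² = (1/26 - 10)² = (-259/26)² = 67081/676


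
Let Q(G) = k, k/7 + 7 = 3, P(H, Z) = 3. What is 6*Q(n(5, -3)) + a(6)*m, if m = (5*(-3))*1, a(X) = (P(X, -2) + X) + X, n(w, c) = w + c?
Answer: -393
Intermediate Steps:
n(w, c) = c + w
k = -28 (k = -49 + 7*3 = -49 + 21 = -28)
Q(G) = -28
a(X) = 3 + 2*X (a(X) = (3 + X) + X = 3 + 2*X)
m = -15 (m = -15*1 = -15)
6*Q(n(5, -3)) + a(6)*m = 6*(-28) + (3 + 2*6)*(-15) = -168 + (3 + 12)*(-15) = -168 + 15*(-15) = -168 - 225 = -393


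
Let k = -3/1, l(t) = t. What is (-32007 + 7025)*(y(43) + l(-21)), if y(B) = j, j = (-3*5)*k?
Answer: -599568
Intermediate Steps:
k = -3 (k = -3*1 = -3)
j = 45 (j = -3*5*(-3) = -15*(-3) = 45)
y(B) = 45
(-32007 + 7025)*(y(43) + l(-21)) = (-32007 + 7025)*(45 - 21) = -24982*24 = -599568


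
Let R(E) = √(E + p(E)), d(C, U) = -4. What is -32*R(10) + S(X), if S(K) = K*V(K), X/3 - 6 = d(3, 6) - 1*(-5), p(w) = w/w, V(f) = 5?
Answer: 105 - 32*√11 ≈ -1.1320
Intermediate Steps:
p(w) = 1
R(E) = √(1 + E) (R(E) = √(E + 1) = √(1 + E))
X = 21 (X = 18 + 3*(-4 - 1*(-5)) = 18 + 3*(-4 + 5) = 18 + 3*1 = 18 + 3 = 21)
S(K) = 5*K (S(K) = K*5 = 5*K)
-32*R(10) + S(X) = -32*√(1 + 10) + 5*21 = -32*√11 + 105 = 105 - 32*√11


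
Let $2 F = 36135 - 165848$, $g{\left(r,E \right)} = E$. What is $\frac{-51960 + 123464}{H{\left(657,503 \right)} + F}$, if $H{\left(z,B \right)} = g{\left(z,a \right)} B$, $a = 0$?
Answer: $- \frac{143008}{129713} \approx -1.1025$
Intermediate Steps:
$F = - \frac{129713}{2}$ ($F = \frac{36135 - 165848}{2} = \frac{1}{2} \left(-129713\right) = - \frac{129713}{2} \approx -64857.0$)
$H{\left(z,B \right)} = 0$ ($H{\left(z,B \right)} = 0 B = 0$)
$\frac{-51960 + 123464}{H{\left(657,503 \right)} + F} = \frac{-51960 + 123464}{0 - \frac{129713}{2}} = \frac{71504}{- \frac{129713}{2}} = 71504 \left(- \frac{2}{129713}\right) = - \frac{143008}{129713}$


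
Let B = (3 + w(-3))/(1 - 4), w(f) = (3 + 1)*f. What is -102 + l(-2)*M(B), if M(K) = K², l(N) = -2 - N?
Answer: -102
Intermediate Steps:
w(f) = 4*f
B = 3 (B = (3 + 4*(-3))/(1 - 4) = (3 - 12)/(-3) = -9*(-⅓) = 3)
-102 + l(-2)*M(B) = -102 + (-2 - 1*(-2))*3² = -102 + (-2 + 2)*9 = -102 + 0*9 = -102 + 0 = -102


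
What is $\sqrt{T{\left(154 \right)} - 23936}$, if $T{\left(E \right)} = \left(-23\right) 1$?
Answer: $i \sqrt{23959} \approx 154.79 i$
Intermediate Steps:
$T{\left(E \right)} = -23$
$\sqrt{T{\left(154 \right)} - 23936} = \sqrt{-23 - 23936} = \sqrt{-23959} = i \sqrt{23959}$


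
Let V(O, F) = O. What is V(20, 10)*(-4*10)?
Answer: -800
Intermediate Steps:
V(20, 10)*(-4*10) = 20*(-4*10) = 20*(-40) = -800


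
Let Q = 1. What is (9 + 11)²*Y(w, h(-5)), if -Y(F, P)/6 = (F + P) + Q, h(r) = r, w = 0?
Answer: 9600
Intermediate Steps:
Y(F, P) = -6 - 6*F - 6*P (Y(F, P) = -6*((F + P) + 1) = -6*(1 + F + P) = -6 - 6*F - 6*P)
(9 + 11)²*Y(w, h(-5)) = (9 + 11)²*(-6 - 6*0 - 6*(-5)) = 20²*(-6 + 0 + 30) = 400*24 = 9600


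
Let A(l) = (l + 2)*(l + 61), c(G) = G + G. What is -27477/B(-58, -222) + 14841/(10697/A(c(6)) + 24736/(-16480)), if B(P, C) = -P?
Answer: 107796907689/91233014 ≈ 1181.6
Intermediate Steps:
c(G) = 2*G
A(l) = (2 + l)*(61 + l)
-27477/B(-58, -222) + 14841/(10697/A(c(6)) + 24736/(-16480)) = -27477/((-1*(-58))) + 14841/(10697/(122 + (2*6)² + 63*(2*6)) + 24736/(-16480)) = -27477/58 + 14841/(10697/(122 + 12² + 63*12) + 24736*(-1/16480)) = -27477*1/58 + 14841/(10697/(122 + 144 + 756) - 773/515) = -27477/58 + 14841/(10697/1022 - 773/515) = -27477/58 + 14841/(4718949/526330) = -27477/58 + 14841*(526330/4718949) = -27477/58 + 2603754510/1572983 = 107796907689/91233014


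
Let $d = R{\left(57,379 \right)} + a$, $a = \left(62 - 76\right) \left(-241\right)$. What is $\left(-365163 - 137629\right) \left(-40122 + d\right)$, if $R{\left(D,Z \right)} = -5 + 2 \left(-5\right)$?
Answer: $18484142296$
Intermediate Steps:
$R{\left(D,Z \right)} = -15$ ($R{\left(D,Z \right)} = -5 - 10 = -15$)
$a = 3374$ ($a = \left(-14\right) \left(-241\right) = 3374$)
$d = 3359$ ($d = -15 + 3374 = 3359$)
$\left(-365163 - 137629\right) \left(-40122 + d\right) = \left(-365163 - 137629\right) \left(-40122 + 3359\right) = \left(-502792\right) \left(-36763\right) = 18484142296$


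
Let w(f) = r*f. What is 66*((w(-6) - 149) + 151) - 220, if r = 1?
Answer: -484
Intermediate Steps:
w(f) = f (w(f) = 1*f = f)
66*((w(-6) - 149) + 151) - 220 = 66*((-6 - 149) + 151) - 220 = 66*(-155 + 151) - 220 = 66*(-4) - 220 = -264 - 220 = -484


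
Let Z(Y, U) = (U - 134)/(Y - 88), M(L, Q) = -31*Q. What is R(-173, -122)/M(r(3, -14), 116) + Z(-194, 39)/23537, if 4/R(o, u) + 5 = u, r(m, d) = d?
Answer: 17483869/757815752082 ≈ 2.3071e-5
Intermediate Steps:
R(o, u) = 4/(-5 + u)
Z(Y, U) = (-134 + U)/(-88 + Y)
R(-173, -122)/M(r(3, -14), 116) + Z(-194, 39)/23537 = (4/(-5 - 122))/((-31*116)) + ((-134 + 39)/(-88 - 194))/23537 = (4/(-127))/(-3596) + (-95/(-282))*(1/23537) = (4*(-1/127))*(-1/3596) - 1/282*(-95)*(1/23537) = -4/127*(-1/3596) + (95/282)*(1/23537) = 1/114173 + 95/6637434 = 17483869/757815752082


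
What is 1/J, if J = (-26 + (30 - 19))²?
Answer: 1/225 ≈ 0.0044444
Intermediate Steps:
J = 225 (J = (-26 + 11)² = (-15)² = 225)
1/J = 1/225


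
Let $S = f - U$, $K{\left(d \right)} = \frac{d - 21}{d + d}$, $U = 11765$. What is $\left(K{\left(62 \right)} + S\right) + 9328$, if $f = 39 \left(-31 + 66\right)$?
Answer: $- \frac{132887}{124} \approx -1071.7$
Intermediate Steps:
$f = 1365$ ($f = 39 \cdot 35 = 1365$)
$K{\left(d \right)} = \frac{-21 + d}{2 d}$
$S = -10400$ ($S = 1365 - 11765 = -10400$)
$\left(K{\left(62 \right)} + S\right) + 9328 = \left(\frac{-21 + 62}{2 \cdot 62} - 10400\right) + 9328 = \left(\frac{1}{2} \cdot \frac{1}{62} \cdot 41 - 10400\right) + 9328 = \left(\frac{41}{124} - 10400\right) + 9328 = - \frac{1289559}{124} + 9328 = - \frac{132887}{124}$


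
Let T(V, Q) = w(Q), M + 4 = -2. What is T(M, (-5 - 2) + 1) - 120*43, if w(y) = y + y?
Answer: -5172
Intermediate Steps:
M = -6 (M = -4 - 2 = -6)
w(y) = 2*y
T(V, Q) = 2*Q
T(M, (-5 - 2) + 1) - 120*43 = 2*((-5 - 2) + 1) - 120*43 = 2*(-7 + 1) - 5160 = 2*(-6) - 5160 = -12 - 5160 = -5172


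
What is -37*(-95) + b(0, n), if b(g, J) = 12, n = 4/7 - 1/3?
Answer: 3527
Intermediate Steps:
n = 5/21 (n = 4*(⅐) - 1*⅓ = 4/7 - ⅓ = 5/21 ≈ 0.23810)
-37*(-95) + b(0, n) = -37*(-95) + 12 = 3515 + 12 = 3527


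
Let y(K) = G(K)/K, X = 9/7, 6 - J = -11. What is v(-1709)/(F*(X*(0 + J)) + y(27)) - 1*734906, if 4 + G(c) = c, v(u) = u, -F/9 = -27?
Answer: -737841537565/1003994 ≈ -7.3491e+5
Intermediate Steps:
F = 243 (F = -9*(-27) = 243)
G(c) = -4 + c
J = 17 (J = 6 - 1*(-11) = 6 + 11 = 17)
X = 9/7 (X = 9*(⅐) = 9/7 ≈ 1.2857)
y(K) = (-4 + K)/K
v(-1709)/(F*(X*(0 + J)) + y(27)) - 1*734906 = -1709/(243*(9*(0 + 17)/7) + (-4 + 27)/27) - 1*734906 = -1709/(243*((9/7)*17) + (1/27)*23) - 734906 = -1709/(243*(153/7) + 23/27) - 734906 = -1709/(37179/7 + 23/27) - 734906 = -1709/1003994/189 - 734906 = -1709*189/1003994 - 734906 = -323001/1003994 - 734906 = -737841537565/1003994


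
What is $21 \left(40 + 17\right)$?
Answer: $1197$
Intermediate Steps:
$21 \left(40 + 17\right) = 21 \cdot 57 = 1197$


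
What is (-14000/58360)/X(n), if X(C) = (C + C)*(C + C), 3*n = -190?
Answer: -63/4213592 ≈ -1.4952e-5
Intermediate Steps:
n = -190/3 (n = (1/3)*(-190) = -190/3 ≈ -63.333)
X(C) = 4*C**2 (X(C) = (2*C)*(2*C) = 4*C**2)
(-14000/58360)/X(n) = (-14000/58360)/((4*(-190/3)**2)) = (-14000*1/58360)/((4*(36100/9))) = -350/(1459*144400/9) = -350/1459*9/144400 = -63/4213592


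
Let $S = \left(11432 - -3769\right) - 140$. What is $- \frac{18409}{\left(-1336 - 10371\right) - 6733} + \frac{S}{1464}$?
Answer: $\frac{9521113}{843630} \approx 11.286$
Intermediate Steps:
$S = 15061$ ($S = \left(11432 + \left(-4161 + 7930\right)\right) - 140 = \left(11432 + 3769\right) - 140 = 15201 - 140 = 15061$)
$- \frac{18409}{\left(-1336 - 10371\right) - 6733} + \frac{S}{1464} = - \frac{18409}{\left(-1336 - 10371\right) - 6733} + \frac{15061}{1464} = - \frac{18409}{\left(-1336 - 10371\right) - 6733} + 15061 \cdot \frac{1}{1464} = - \frac{18409}{-11707 - 6733} + \frac{15061}{1464} = - \frac{18409}{-18440} + \frac{15061}{1464} = \left(-18409\right) \left(- \frac{1}{18440}\right) + \frac{15061}{1464} = \frac{18409}{18440} + \frac{15061}{1464} = \frac{9521113}{843630}$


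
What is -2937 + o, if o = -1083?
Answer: -4020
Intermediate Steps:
-2937 + o = -2937 - 1083 = -4020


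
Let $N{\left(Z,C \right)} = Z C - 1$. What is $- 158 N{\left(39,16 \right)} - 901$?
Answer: $-99335$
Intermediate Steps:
$N{\left(Z,C \right)} = -1 + C Z$ ($N{\left(Z,C \right)} = C Z - 1 = -1 + C Z$)
$- 158 N{\left(39,16 \right)} - 901 = - 158 \left(-1 + 16 \cdot 39\right) - 901 = - 158 \left(-1 + 624\right) - 901 = \left(-158\right) 623 - 901 = -98434 - 901 = -99335$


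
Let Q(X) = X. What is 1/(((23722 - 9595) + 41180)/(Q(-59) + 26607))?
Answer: 26548/55307 ≈ 0.48001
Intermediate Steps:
1/(((23722 - 9595) + 41180)/(Q(-59) + 26607)) = 1/(((23722 - 9595) + 41180)/(-59 + 26607)) = 1/((14127 + 41180)/26548) = 1/(55307*(1/26548)) = 1/(55307/26548) = 26548/55307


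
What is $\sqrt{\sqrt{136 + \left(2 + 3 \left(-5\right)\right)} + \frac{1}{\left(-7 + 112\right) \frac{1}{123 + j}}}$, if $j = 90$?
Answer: $\frac{\sqrt{2485 + 1225 \sqrt{123}}}{35} \approx 3.622$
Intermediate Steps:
$\sqrt{\sqrt{136 + \left(2 + 3 \left(-5\right)\right)} + \frac{1}{\left(-7 + 112\right) \frac{1}{123 + j}}} = \sqrt{\sqrt{136 + \left(2 + 3 \left(-5\right)\right)} + \frac{1}{\left(-7 + 112\right) \frac{1}{123 + 90}}} = \sqrt{\sqrt{136 + \left(2 - 15\right)} + \frac{1}{105 \cdot \frac{1}{213}}} = \sqrt{\sqrt{136 - 13} + \frac{1}{105 \cdot \frac{1}{213}}} = \sqrt{\sqrt{123} + \frac{1}{\frac{35}{71}}} = \sqrt{\sqrt{123} + \frac{71}{35}} = \sqrt{\frac{71}{35} + \sqrt{123}}$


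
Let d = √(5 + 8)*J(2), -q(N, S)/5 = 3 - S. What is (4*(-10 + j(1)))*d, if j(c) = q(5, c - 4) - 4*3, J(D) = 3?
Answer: -624*√13 ≈ -2249.9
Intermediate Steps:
q(N, S) = -15 + 5*S (q(N, S) = -5*(3 - S) = -15 + 5*S)
j(c) = -47 + 5*c (j(c) = (-15 + 5*(c - 4)) - 4*3 = (-15 + 5*(-4 + c)) - 12 = (-15 + (-20 + 5*c)) - 12 = (-35 + 5*c) - 12 = -47 + 5*c)
d = 3*√13 (d = √(5 + 8)*3 = √13*3 = 3*√13 ≈ 10.817)
(4*(-10 + j(1)))*d = (4*(-10 + (-47 + 5*1)))*(3*√13) = (4*(-10 + (-47 + 5)))*(3*√13) = (4*(-10 - 42))*(3*√13) = (4*(-52))*(3*√13) = -624*√13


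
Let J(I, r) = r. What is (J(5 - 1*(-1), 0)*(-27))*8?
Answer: 0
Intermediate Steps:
(J(5 - 1*(-1), 0)*(-27))*8 = (0*(-27))*8 = 0*8 = 0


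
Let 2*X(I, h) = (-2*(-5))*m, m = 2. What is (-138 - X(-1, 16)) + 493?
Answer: 345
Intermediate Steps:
X(I, h) = 10 (X(I, h) = (-2*(-5)*2)/2 = (10*2)/2 = (½)*20 = 10)
(-138 - X(-1, 16)) + 493 = (-138 - 1*10) + 493 = (-138 - 10) + 493 = -148 + 493 = 345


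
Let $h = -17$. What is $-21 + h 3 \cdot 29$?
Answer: $-1500$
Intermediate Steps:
$-21 + h 3 \cdot 29 = -21 + \left(-17\right) 3 \cdot 29 = -21 - 1479 = -1500$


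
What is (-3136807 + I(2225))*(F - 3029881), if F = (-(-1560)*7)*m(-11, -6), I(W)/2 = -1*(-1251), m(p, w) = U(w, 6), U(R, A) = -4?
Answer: 9633477610105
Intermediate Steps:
m(p, w) = -4
I(W) = 2502 (I(W) = 2*(-1*(-1251)) = 2*1251 = 2502)
F = -43680 (F = -(-1560)*7*(-4) = -156*(-70)*(-4) = 10920*(-4) = -43680)
(-3136807 + I(2225))*(F - 3029881) = (-3136807 + 2502)*(-43680 - 3029881) = -3134305*(-3073561) = 9633477610105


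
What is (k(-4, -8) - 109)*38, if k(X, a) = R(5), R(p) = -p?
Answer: -4332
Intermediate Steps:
k(X, a) = -5 (k(X, a) = -1*5 = -5)
(k(-4, -8) - 109)*38 = (-5 - 109)*38 = -114*38 = -4332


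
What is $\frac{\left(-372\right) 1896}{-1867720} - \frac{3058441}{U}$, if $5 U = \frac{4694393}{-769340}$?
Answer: $\frac{249699450769463632}{99634223795} \approx 2.5062 \cdot 10^{6}$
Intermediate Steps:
$U = - \frac{426763}{349700}$ ($U = \frac{4694393 \frac{1}{-769340}}{5} = \frac{4694393 \left(- \frac{1}{769340}\right)}{5} = \frac{1}{5} \left(- \frac{426763}{69940}\right) = - \frac{426763}{349700} \approx -1.2204$)
$\frac{\left(-372\right) 1896}{-1867720} - \frac{3058441}{U} = \frac{\left(-372\right) 1896}{-1867720} - \frac{3058441}{- \frac{426763}{349700}} = \left(-705312\right) \left(- \frac{1}{1867720}\right) - - \frac{1069536817700}{426763} = \frac{88164}{233465} + \frac{1069536817700}{426763} = \frac{249699450769463632}{99634223795}$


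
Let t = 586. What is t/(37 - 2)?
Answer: 586/35 ≈ 16.743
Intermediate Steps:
t/(37 - 2) = 586/(37 - 2) = 586/35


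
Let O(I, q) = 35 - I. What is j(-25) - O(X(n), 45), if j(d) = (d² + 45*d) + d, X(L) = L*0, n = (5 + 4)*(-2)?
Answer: -560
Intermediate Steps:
n = -18 (n = 9*(-2) = -18)
X(L) = 0
j(d) = d² + 46*d
j(-25) - O(X(n), 45) = -25*(46 - 25) - (35 - 1*0) = -25*21 - (35 + 0) = -525 - 1*35 = -525 - 35 = -560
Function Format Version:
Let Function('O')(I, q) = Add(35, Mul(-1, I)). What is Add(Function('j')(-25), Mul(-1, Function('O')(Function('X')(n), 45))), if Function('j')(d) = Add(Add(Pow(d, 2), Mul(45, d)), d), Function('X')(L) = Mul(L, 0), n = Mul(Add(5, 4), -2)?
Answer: -560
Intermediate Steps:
n = -18 (n = Mul(9, -2) = -18)
Function('X')(L) = 0
Function('j')(d) = Add(Pow(d, 2), Mul(46, d))
Add(Function('j')(-25), Mul(-1, Function('O')(Function('X')(n), 45))) = Add(Mul(-25, Add(46, -25)), Mul(-1, Add(35, Mul(-1, 0)))) = Add(Mul(-25, 21), Mul(-1, Add(35, 0))) = Add(-525, Mul(-1, 35)) = Add(-525, -35) = -560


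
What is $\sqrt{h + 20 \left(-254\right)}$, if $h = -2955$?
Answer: $i \sqrt{8035} \approx 89.638 i$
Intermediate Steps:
$\sqrt{h + 20 \left(-254\right)} = \sqrt{-2955 + 20 \left(-254\right)} = \sqrt{-2955 - 5080} = \sqrt{-8035} = i \sqrt{8035}$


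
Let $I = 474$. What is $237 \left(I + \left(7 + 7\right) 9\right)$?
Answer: $142200$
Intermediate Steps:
$237 \left(I + \left(7 + 7\right) 9\right) = 237 \left(474 + \left(7 + 7\right) 9\right) = 237 \left(474 + 14 \cdot 9\right) = 237 \left(474 + 126\right) = 237 \cdot 600 = 142200$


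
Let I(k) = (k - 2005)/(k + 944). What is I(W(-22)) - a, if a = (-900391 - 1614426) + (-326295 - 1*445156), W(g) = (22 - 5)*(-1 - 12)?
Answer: 791989846/241 ≈ 3.2863e+6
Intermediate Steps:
W(g) = -221 (W(g) = 17*(-13) = -221)
I(k) = (-2005 + k)/(944 + k)
a = -3286268 (a = -2514817 + (-326295 - 445156) = -2514817 - 771451 = -3286268)
I(W(-22)) - a = (-2005 - 221)/(944 - 221) - 1*(-3286268) = -2226/723 + 3286268 = (1/723)*(-2226) + 3286268 = -742/241 + 3286268 = 791989846/241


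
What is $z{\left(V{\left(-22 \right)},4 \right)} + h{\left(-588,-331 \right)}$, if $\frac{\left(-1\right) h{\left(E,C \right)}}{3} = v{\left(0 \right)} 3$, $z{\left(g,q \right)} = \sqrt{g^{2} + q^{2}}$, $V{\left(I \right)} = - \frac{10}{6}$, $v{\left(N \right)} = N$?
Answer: $\frac{13}{3} \approx 4.3333$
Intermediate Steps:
$V{\left(I \right)} = - \frac{5}{3}$ ($V{\left(I \right)} = \left(-10\right) \frac{1}{6} = - \frac{5}{3}$)
$h{\left(E,C \right)} = 0$ ($h{\left(E,C \right)} = - 3 \cdot 0 \cdot 3 = \left(-3\right) 0 = 0$)
$z{\left(V{\left(-22 \right)},4 \right)} + h{\left(-588,-331 \right)} = \sqrt{\left(- \frac{5}{3}\right)^{2} + 4^{2}} + 0 = \sqrt{\frac{25}{9} + 16} + 0 = \sqrt{\frac{169}{9}} + 0 = \frac{13}{3} + 0 = \frac{13}{3}$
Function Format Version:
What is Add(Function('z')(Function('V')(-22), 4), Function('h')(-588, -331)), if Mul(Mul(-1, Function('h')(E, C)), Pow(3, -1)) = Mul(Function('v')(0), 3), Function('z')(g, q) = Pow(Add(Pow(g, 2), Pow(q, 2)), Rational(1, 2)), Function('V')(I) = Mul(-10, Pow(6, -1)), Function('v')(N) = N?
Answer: Rational(13, 3) ≈ 4.3333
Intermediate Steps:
Function('V')(I) = Rational(-5, 3) (Function('V')(I) = Mul(-10, Rational(1, 6)) = Rational(-5, 3))
Function('h')(E, C) = 0 (Function('h')(E, C) = Mul(-3, Mul(0, 3)) = Mul(-3, 0) = 0)
Add(Function('z')(Function('V')(-22), 4), Function('h')(-588, -331)) = Add(Pow(Add(Pow(Rational(-5, 3), 2), Pow(4, 2)), Rational(1, 2)), 0) = Add(Pow(Add(Rational(25, 9), 16), Rational(1, 2)), 0) = Add(Pow(Rational(169, 9), Rational(1, 2)), 0) = Add(Rational(13, 3), 0) = Rational(13, 3)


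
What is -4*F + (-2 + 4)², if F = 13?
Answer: -48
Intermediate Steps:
-4*F + (-2 + 4)² = -4*13 + (-2 + 4)² = -52 + 2² = -52 + 4 = -48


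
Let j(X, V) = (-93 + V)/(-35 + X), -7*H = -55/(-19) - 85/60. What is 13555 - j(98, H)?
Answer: 1363076905/100548 ≈ 13556.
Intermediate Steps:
H = -337/1596 (H = -(-55/(-19) - 85/60)/7 = -(-55*(-1/19) - 85*1/60)/7 = -(55/19 - 17/12)/7 = -1/7*337/228 = -337/1596 ≈ -0.21115)
j(X, V) = (-93 + V)/(-35 + X)
13555 - j(98, H) = 13555 - (-93 - 337/1596)/(-35 + 98) = 13555 - (-148765)/(63*1596) = 13555 - 1*(-148765/100548) = 13555 + 148765/100548 = 1363076905/100548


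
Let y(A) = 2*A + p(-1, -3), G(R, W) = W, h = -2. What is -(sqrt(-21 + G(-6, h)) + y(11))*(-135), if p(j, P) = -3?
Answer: 2565 + 135*I*sqrt(23) ≈ 2565.0 + 647.44*I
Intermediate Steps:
y(A) = -3 + 2*A (y(A) = 2*A - 3 = -3 + 2*A)
-(sqrt(-21 + G(-6, h)) + y(11))*(-135) = -(sqrt(-21 - 2) + (-3 + 2*11))*(-135) = -(sqrt(-23) + (-3 + 22))*(-135) = -(I*sqrt(23) + 19)*(-135) = -(19 + I*sqrt(23))*(-135) = -(-2565 - 135*I*sqrt(23)) = 2565 + 135*I*sqrt(23)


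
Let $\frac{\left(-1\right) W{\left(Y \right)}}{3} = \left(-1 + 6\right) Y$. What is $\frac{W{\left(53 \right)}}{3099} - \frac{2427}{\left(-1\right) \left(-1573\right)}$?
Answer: $- \frac{2923936}{1624909} \approx -1.7994$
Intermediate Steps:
$W{\left(Y \right)} = - 15 Y$ ($W{\left(Y \right)} = - 3 \left(-1 + 6\right) Y = - 3 \cdot 5 Y = - 15 Y$)
$\frac{W{\left(53 \right)}}{3099} - \frac{2427}{\left(-1\right) \left(-1573\right)} = \frac{\left(-15\right) 53}{3099} - \frac{2427}{\left(-1\right) \left(-1573\right)} = \left(-795\right) \frac{1}{3099} - \frac{2427}{1573} = - \frac{265}{1033} - \frac{2427}{1573} = - \frac{2923936}{1624909}$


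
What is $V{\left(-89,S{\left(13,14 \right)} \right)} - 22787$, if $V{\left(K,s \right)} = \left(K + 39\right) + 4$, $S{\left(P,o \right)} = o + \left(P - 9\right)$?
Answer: $-22833$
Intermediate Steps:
$S{\left(P,o \right)} = -9 + P + o$ ($S{\left(P,o \right)} = o + \left(-9 + P\right) = -9 + P + o$)
$V{\left(K,s \right)} = 43 + K$ ($V{\left(K,s \right)} = \left(39 + K\right) + 4 = 43 + K$)
$V{\left(-89,S{\left(13,14 \right)} \right)} - 22787 = \left(43 - 89\right) - 22787 = -46 - 22787 = -22833$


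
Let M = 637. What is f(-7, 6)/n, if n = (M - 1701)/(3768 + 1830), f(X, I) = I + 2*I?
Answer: -25191/266 ≈ -94.703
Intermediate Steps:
f(X, I) = 3*I
n = -532/2799 (n = (637 - 1701)/(3768 + 1830) = -1064/5598 = -1064*1/5598 = -532/2799 ≈ -0.19007)
f(-7, 6)/n = (3*6)/(-532/2799) = 18*(-2799/532) = -25191/266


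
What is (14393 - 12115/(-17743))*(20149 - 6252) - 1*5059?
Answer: 3549024961421/17743 ≈ 2.0002e+8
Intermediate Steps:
(14393 - 12115/(-17743))*(20149 - 6252) - 1*5059 = (14393 - 12115*(-1/17743))*13897 - 5059 = (14393 + 12115/17743)*13897 - 5059 = (255387114/17743)*13897 - 5059 = 3549114723258/17743 - 5059 = 3549024961421/17743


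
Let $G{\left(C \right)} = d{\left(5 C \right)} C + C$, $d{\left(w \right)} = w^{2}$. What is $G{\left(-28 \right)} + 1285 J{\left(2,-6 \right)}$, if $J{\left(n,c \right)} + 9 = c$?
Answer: $-568103$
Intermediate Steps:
$J{\left(n,c \right)} = -9 + c$
$G{\left(C \right)} = C + 25 C^{3}$ ($G{\left(C \right)} = \left(5 C\right)^{2} C + C = 25 C^{2} C + C = 25 C^{3} + C = C + 25 C^{3}$)
$G{\left(-28 \right)} + 1285 J{\left(2,-6 \right)} = \left(-28 + 25 \left(-28\right)^{3}\right) + 1285 \left(-9 - 6\right) = \left(-28 + 25 \left(-21952\right)\right) + 1285 \left(-15\right) = \left(-28 - 548800\right) - 19275 = -548828 - 19275 = -568103$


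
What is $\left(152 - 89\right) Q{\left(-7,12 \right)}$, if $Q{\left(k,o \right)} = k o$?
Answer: $-5292$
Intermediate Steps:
$\left(152 - 89\right) Q{\left(-7,12 \right)} = \left(152 - 89\right) \left(\left(-7\right) 12\right) = 63 \left(-84\right) = -5292$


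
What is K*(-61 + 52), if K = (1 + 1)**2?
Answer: -36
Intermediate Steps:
K = 4 (K = 2**2 = 4)
K*(-61 + 52) = 4*(-61 + 52) = 4*(-9) = -36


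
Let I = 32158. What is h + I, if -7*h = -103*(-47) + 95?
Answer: 220170/7 ≈ 31453.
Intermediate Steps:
h = -4936/7 (h = -(-103*(-47) + 95)/7 = -(4841 + 95)/7 = -1/7*4936 = -4936/7 ≈ -705.14)
h + I = -4936/7 + 32158 = 220170/7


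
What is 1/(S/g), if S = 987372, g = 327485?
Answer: 327485/987372 ≈ 0.33167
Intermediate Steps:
1/(S/g) = 1/(987372/327485) = 327485/987372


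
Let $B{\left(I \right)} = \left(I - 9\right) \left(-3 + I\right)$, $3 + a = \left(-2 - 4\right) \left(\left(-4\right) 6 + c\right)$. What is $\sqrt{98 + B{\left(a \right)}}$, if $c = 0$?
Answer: $\sqrt{18314} \approx 135.33$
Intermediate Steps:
$a = 141$ ($a = -3 + \left(-2 - 4\right) \left(\left(-4\right) 6 + 0\right) = -3 - 6 \left(-24 + 0\right) = -3 - -144 = -3 + 144 = 141$)
$B{\left(I \right)} = \left(-9 + I\right) \left(-3 + I\right)$
$\sqrt{98 + B{\left(a \right)}} = \sqrt{98 + \left(27 + 141^{2} - 1692\right)} = \sqrt{98 + \left(27 + 19881 - 1692\right)} = \sqrt{98 + 18216} = \sqrt{18314}$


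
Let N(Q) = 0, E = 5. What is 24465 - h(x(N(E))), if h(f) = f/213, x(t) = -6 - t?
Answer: 1737017/71 ≈ 24465.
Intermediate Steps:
h(f) = f/213 (h(f) = f*(1/213) = f/213)
24465 - h(x(N(E))) = 24465 - (-6 - 1*0)/213 = 24465 - (-6 + 0)/213 = 24465 - (-6)/213 = 24465 - 1*(-2/71) = 24465 + 2/71 = 1737017/71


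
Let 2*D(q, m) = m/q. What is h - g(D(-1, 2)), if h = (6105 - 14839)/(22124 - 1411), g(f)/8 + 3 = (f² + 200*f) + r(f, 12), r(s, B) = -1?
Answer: 3057198/1883 ≈ 1623.6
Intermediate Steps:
D(q, m) = m/(2*q) (D(q, m) = (m/q)/2 = m/(2*q))
g(f) = -32 + 8*f² + 1600*f (g(f) = -24 + 8*((f² + 200*f) - 1) = -24 + 8*(-1 + f² + 200*f) = -24 + (-8 + 8*f² + 1600*f) = -32 + 8*f² + 1600*f)
h = -794/1883 (h = -8734/20713 = -8734*1/20713 = -794/1883 ≈ -0.42167)
h - g(D(-1, 2)) = -794/1883 - (-32 + 8*((½)*2/(-1))² + 1600*((½)*2/(-1))) = -794/1883 - (-32 + 8*((½)*2*(-1))² + 1600*((½)*2*(-1))) = -794/1883 - (-32 + 8*(-1)² + 1600*(-1)) = -794/1883 - (-32 + 8*1 - 1600) = -794/1883 - (-32 + 8 - 1600) = -794/1883 - 1*(-1624) = -794/1883 + 1624 = 3057198/1883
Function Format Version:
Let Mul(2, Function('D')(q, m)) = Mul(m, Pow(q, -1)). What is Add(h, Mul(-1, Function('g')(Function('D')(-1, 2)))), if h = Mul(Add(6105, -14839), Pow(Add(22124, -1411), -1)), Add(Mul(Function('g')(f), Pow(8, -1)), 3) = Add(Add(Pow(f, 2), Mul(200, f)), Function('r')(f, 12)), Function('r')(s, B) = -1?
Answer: Rational(3057198, 1883) ≈ 1623.6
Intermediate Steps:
Function('D')(q, m) = Mul(Rational(1, 2), m, Pow(q, -1)) (Function('D')(q, m) = Mul(Rational(1, 2), Mul(m, Pow(q, -1))) = Mul(Rational(1, 2), m, Pow(q, -1)))
Function('g')(f) = Add(-32, Mul(8, Pow(f, 2)), Mul(1600, f)) (Function('g')(f) = Add(-24, Mul(8, Add(Add(Pow(f, 2), Mul(200, f)), -1))) = Add(-24, Mul(8, Add(-1, Pow(f, 2), Mul(200, f)))) = Add(-24, Add(-8, Mul(8, Pow(f, 2)), Mul(1600, f))) = Add(-32, Mul(8, Pow(f, 2)), Mul(1600, f)))
h = Rational(-794, 1883) (h = Mul(-8734, Pow(20713, -1)) = Mul(-8734, Rational(1, 20713)) = Rational(-794, 1883) ≈ -0.42167)
Add(h, Mul(-1, Function('g')(Function('D')(-1, 2)))) = Add(Rational(-794, 1883), Mul(-1, Add(-32, Mul(8, Pow(Mul(Rational(1, 2), 2, Pow(-1, -1)), 2)), Mul(1600, Mul(Rational(1, 2), 2, Pow(-1, -1)))))) = Add(Rational(-794, 1883), Mul(-1, Add(-32, Mul(8, Pow(Mul(Rational(1, 2), 2, -1), 2)), Mul(1600, Mul(Rational(1, 2), 2, -1))))) = Add(Rational(-794, 1883), Mul(-1, Add(-32, Mul(8, Pow(-1, 2)), Mul(1600, -1)))) = Add(Rational(-794, 1883), Mul(-1, Add(-32, Mul(8, 1), -1600))) = Add(Rational(-794, 1883), Mul(-1, Add(-32, 8, -1600))) = Add(Rational(-794, 1883), Mul(-1, -1624)) = Add(Rational(-794, 1883), 1624) = Rational(3057198, 1883)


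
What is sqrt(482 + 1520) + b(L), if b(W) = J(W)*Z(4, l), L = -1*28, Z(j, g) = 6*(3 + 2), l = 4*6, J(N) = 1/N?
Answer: -15/14 + sqrt(2002) ≈ 43.672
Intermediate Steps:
J(N) = 1/N
l = 24
Z(j, g) = 30 (Z(j, g) = 6*5 = 30)
L = -28
b(W) = 30/W
sqrt(482 + 1520) + b(L) = sqrt(482 + 1520) + 30/(-28) = sqrt(2002) + 30*(-1/28) = sqrt(2002) - 15/14 = -15/14 + sqrt(2002)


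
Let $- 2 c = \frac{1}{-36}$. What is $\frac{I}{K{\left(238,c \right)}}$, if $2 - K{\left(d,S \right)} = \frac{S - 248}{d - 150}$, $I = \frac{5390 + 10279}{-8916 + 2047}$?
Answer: $- \frac{99278784}{209689963} \approx -0.47345$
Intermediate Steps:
$c = \frac{1}{72}$ ($c = - \frac{1}{2 \left(-36\right)} = \left(- \frac{1}{2}\right) \left(- \frac{1}{36}\right) = \frac{1}{72} \approx 0.013889$)
$I = - \frac{15669}{6869}$ ($I = \frac{15669}{-6869} = 15669 \left(- \frac{1}{6869}\right) = - \frac{15669}{6869} \approx -2.2811$)
$K{\left(d,S \right)} = 2 - \frac{-248 + S}{-150 + d}$ ($K{\left(d,S \right)} = 2 - \frac{S - 248}{d - 150} = 2 - \frac{-248 + S}{-150 + d}$)
$\frac{I}{K{\left(238,c \right)}} = - \frac{15669}{6869 \frac{-52 - \frac{1}{72} + 2 \cdot 238}{-150 + 238}} = - \frac{15669}{6869 \frac{-52 - \frac{1}{72} + 476}{88}} = - \frac{15669}{6869 \cdot \frac{1}{88} \cdot \frac{30527}{72}} = - \frac{15669}{6869 \cdot \frac{30527}{6336}} = \left(- \frac{15669}{6869}\right) \frac{6336}{30527} = - \frac{99278784}{209689963}$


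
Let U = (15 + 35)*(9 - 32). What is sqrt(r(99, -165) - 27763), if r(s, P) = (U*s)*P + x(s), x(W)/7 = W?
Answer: 14*sqrt(95705) ≈ 4331.1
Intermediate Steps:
x(W) = 7*W
U = -1150 (U = 50*(-23) = -1150)
r(s, P) = 7*s - 1150*P*s (r(s, P) = (-1150*s)*P + 7*s = -1150*P*s + 7*s = 7*s - 1150*P*s)
sqrt(r(99, -165) - 27763) = sqrt(99*(7 - 1150*(-165)) - 27763) = sqrt(99*(7 + 189750) - 27763) = sqrt(99*189757 - 27763) = sqrt(18785943 - 27763) = sqrt(18758180) = 14*sqrt(95705)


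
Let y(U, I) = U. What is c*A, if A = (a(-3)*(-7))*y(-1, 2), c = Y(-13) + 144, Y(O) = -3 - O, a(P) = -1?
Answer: -1078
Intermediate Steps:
c = 154 (c = (-3 - 1*(-13)) + 144 = (-3 + 13) + 144 = 10 + 144 = 154)
A = -7 (A = -1*(-7)*(-1) = 7*(-1) = -7)
c*A = 154*(-7) = -1078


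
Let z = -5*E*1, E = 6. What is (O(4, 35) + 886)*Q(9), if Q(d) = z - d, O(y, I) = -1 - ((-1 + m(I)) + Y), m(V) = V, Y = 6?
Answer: -32955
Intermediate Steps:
O(y, I) = -6 - I (O(y, I) = -1 - ((-1 + I) + 6) = -1 - (5 + I) = -1 + (-5 - I) = -6 - I)
z = -30 (z = -5*6*1 = -30*1 = -30)
Q(d) = -30 - d
(O(4, 35) + 886)*Q(9) = ((-6 - 1*35) + 886)*(-30 - 1*9) = ((-6 - 35) + 886)*(-30 - 9) = (-41 + 886)*(-39) = 845*(-39) = -32955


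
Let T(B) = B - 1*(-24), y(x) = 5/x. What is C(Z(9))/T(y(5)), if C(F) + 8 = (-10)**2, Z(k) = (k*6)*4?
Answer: 92/25 ≈ 3.6800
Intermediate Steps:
Z(k) = 24*k (Z(k) = (6*k)*4 = 24*k)
C(F) = 92 (C(F) = -8 + (-10)**2 = -8 + 100 = 92)
T(B) = 24 + B (T(B) = B + 24 = 24 + B)
C(Z(9))/T(y(5)) = 92/(24 + 5/5) = 92/(24 + 5*(1/5)) = 92/(24 + 1) = 92/25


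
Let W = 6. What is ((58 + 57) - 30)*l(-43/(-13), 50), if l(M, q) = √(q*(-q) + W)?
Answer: 85*I*√2494 ≈ 4244.9*I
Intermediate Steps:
l(M, q) = √(6 - q²) (l(M, q) = √(q*(-q) + 6) = √(-q² + 6) = √(6 - q²))
((58 + 57) - 30)*l(-43/(-13), 50) = ((58 + 57) - 30)*√(6 - 1*50²) = (115 - 30)*√(6 - 1*2500) = 85*√(6 - 2500) = 85*√(-2494) = 85*(I*√2494) = 85*I*√2494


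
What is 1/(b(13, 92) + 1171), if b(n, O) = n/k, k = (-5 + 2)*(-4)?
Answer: 12/14065 ≈ 0.00085318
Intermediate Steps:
k = 12 (k = -3*(-4) = 12)
b(n, O) = n/12
1/(b(13, 92) + 1171) = 1/((1/12)*13 + 1171) = 1/(13/12 + 1171) = 1/(14065/12) = 12/14065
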